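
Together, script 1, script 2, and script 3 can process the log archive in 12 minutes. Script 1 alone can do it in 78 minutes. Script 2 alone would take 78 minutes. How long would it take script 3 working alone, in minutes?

Combined rate is 1/12 per minute.
Known contribution: 1/78 + 1/78 = (1 + 1)/78 = 2/78 = 1/39 per minute.
So script 3's rate is 1/12 − 1/39 = 3/52, meaning 52/3 minutes alone.

52/3 minutes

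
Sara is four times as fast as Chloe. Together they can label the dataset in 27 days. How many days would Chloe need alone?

135 days

Let Chloe's rate be r; then Sara's rate is 4r, so together (4 + 1)r = 5r = 1/27.
Thus r = 1/135 per day.
Chloe alone: 135 days; Sara alone: 135/4 days.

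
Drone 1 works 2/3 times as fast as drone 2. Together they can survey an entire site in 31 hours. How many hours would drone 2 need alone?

155/3 hours

Let drone 2's rate be r; then drone 1's rate is (2/3)r, so together (2/3 + 1)r = (5/3)r = 1/31.
Thus r = 3/155 per hour.
Drone 2 alone: 155/3 hours; drone 1 alone: 155/2 hours.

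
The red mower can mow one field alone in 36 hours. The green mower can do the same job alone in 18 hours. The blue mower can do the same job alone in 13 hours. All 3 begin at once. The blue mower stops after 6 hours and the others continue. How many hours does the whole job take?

84/13 hours

In the first 6 hours the combined rate is 25/156, so 25/26 of the job is done, leaving 1/26.
After the blue mower leaves the rate is 1/12 per hour; the remaining 1/26 takes 6/13 hours.
Total = 6 + 6/13 = 84/13 hours.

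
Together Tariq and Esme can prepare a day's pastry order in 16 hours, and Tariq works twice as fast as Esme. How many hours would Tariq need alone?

24 hours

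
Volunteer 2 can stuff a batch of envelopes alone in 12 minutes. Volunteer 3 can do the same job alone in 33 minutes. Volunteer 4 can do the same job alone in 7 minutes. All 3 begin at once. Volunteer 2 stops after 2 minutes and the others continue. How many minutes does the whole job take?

In the first 2 minutes the combined rate is 79/308, so 79/154 of the job is done, leaving 75/154.
After Volunteer 2 leaves the rate is 40/231 per minute; the remaining 75/154 takes 45/16 minutes.
Total = 2 + 45/16 = 77/16 minutes.

77/16 minutes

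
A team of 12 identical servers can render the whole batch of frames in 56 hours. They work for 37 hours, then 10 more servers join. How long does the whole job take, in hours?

521/11 hours

One server does 1/672 of the job per hour.
After 37 hours with 12 servers, 37/56 is done (19/56 left).
With 22 servers the rate is 22/672 = 11/336, so the rest takes 19/56 ÷ 11/336 = 114/11 hours.
Total = 37 + 114/11 = 521/11 hours.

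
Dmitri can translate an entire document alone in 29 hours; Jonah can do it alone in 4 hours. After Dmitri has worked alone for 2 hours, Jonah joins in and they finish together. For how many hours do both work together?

In 2 hours Dmitri does 2/29 of the job, leaving 27/29.
Dmitri and Jonah together work at 33/116 per hour, so finishing takes 27/29 ÷ 33/116 = 36/11 hours.

36/11 hours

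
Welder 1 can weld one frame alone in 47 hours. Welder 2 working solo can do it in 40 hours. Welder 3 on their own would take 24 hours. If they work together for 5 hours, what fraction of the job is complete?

62/141

Combined rate: 1/47 + 1/40 + 1/24 = (120 + 141 + 235)/5640 = 496/5640 = 62/705 per hour.
In 5 hours they complete 5·62/705 = 62/141 of the job.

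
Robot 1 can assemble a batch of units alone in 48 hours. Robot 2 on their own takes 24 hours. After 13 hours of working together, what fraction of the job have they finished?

Combined rate: 1/48 + 1/24 = (1 + 2)/48 = 3/48 = 1/16 per hour.
In 13 hours they complete 13·1/16 = 13/16 of the job.

13/16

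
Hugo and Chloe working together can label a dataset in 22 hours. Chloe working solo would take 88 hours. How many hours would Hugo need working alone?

88/3 hours

Combined rate is 1/22 per hour.
Known contribution: 1/88 per hour.
So Hugo's rate is 1/22 − 1/88 = 3/88, meaning 88/3 hours alone.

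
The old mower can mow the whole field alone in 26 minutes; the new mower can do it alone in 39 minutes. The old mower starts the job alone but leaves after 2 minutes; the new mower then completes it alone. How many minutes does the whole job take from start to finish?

38 minutes

In 2 minutes the old mower does 2/26 = 1/13 of the job, leaving 12/13.
The new mower works at 1/39 per minute, so finishing takes 12/13 ÷ 1/39 = 36 minutes.
Total time = 2 + 36 = 38 minutes.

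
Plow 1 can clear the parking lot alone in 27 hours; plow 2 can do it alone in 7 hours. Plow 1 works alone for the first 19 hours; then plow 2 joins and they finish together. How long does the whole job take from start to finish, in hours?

In 19 hours plow 1 does 19/27 of the job, leaving 8/27.
Plow 1 and plow 2 together work at 34/189 per hour, so finishing takes 8/27 ÷ 34/189 = 28/17 hours.
Total time = 19 + 28/17 = 351/17 hours.

351/17 hours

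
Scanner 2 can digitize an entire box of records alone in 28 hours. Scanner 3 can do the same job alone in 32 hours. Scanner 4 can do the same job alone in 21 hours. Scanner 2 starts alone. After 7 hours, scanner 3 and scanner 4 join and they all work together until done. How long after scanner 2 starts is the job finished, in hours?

149/11 hours

In the first 7 hours scanner 2 alone does 7/28 = 1/4 of the job, leaving 3/4.
Once everyone is working, combined rate: 1/28 + 1/32 + 1/21 = (24 + 21 + 32)/672 = 77/672 = 11/96 per hour.
Remaining 3/4 at 11/96 per hour takes 72/11 hours.
Total from the start = 7 + 72/11 = 149/11 hours.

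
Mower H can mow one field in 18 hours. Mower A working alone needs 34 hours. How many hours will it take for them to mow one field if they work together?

Combined rate: 1/18 + 1/34 = (17 + 9)/306 = 26/306 = 13/153 per hour.
Time = 1 ÷ (13/153) = 153/13 hours.

153/13 hours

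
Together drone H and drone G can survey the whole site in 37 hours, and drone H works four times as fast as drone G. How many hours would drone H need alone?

185/4 hours

Let drone G's rate be r; then drone H's rate is 4r, so together (4 + 1)r = 5r = 1/37.
Thus r = 1/185 per hour.
Drone G alone: 185 hours; drone H alone: 185/4 hours.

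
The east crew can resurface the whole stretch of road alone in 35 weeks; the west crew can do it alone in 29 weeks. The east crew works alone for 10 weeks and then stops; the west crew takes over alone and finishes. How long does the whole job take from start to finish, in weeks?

215/7 weeks

In 10 weeks the east crew does 10/35 = 2/7 of the job, leaving 5/7.
The west crew works at 1/29 per week, so finishing takes 5/7 ÷ 1/29 = 145/7 weeks.
Total time = 10 + 145/7 = 215/7 weeks.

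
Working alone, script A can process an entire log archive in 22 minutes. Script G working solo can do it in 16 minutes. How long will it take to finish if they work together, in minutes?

Combined rate: 1/22 + 1/16 = (8 + 11)/176 = 19/176 per minute.
Time = 1 ÷ (19/176) = 176/19 minutes.

176/19 minutes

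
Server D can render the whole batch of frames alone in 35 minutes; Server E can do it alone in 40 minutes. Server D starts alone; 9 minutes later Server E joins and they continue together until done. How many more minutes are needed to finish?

208/15 minutes

In 9 minutes Server D does 9/35 of the job, leaving 26/35.
Server D and Server E together work at 3/56 per minute, so finishing takes 26/35 ÷ 3/56 = 208/15 minutes.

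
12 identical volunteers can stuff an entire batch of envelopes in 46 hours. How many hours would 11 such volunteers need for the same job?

552/11 hours

Total work is 12·46 = 552 volunteer-hours.
With 11 volunteers: 552/11 hours.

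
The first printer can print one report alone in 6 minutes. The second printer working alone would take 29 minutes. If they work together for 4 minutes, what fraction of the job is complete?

Combined rate: 1/6 + 1/29 = (29 + 6)/174 = 35/174 per minute.
In 4 minutes they complete 4·35/174 = 70/87 of the job.

70/87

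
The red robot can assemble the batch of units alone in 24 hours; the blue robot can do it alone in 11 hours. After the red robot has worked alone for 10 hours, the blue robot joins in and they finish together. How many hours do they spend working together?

22/5 hours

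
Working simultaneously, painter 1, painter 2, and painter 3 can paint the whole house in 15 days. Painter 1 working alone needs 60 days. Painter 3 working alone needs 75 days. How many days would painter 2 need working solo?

300/11 days

Combined rate is 1/15 per day.
Known contribution: 1/60 + 1/75 = (5 + 4)/300 = 9/300 = 3/100 per day.
So painter 2's rate is 1/15 − 3/100 = 11/300, meaning 300/11 days alone.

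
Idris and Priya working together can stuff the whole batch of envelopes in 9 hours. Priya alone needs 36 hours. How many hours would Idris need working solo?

Combined rate is 1/9 per hour.
Known contribution: 1/36 per hour.
So Idris's rate is 1/9 − 1/36 = 1/12, meaning 12 hours alone.

12 hours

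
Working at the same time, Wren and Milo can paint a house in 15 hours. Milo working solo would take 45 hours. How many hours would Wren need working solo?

45/2 hours

Combined rate is 1/15 per hour.
Known contribution: 1/45 per hour.
So Wren's rate is 1/15 − 1/45 = 2/45, meaning 45/2 hours alone.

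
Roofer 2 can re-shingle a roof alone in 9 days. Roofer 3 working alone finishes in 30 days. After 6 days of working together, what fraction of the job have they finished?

13/15

Combined rate: 1/9 + 1/30 = (10 + 3)/90 = 13/90 per day.
In 6 days they complete 6·13/90 = 13/15 of the job.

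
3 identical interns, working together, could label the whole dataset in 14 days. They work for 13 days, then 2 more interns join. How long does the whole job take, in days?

One intern does 1/42 of the job per day.
After 13 days with 3 interns, 13/14 is done (1/14 left).
With 5 interns the rate is 5/42, so the rest takes 1/14 ÷ 5/42 = 3/5 days.
Total = 13 + 3/5 = 68/5 days.

68/5 days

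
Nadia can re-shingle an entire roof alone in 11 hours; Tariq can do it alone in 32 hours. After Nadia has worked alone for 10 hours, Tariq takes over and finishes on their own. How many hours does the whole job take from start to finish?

142/11 hours

In 10 hours Nadia does 10/11 of the job, leaving 1/11.
Tariq works at 1/32 per hour, so finishing takes 1/11 ÷ 1/32 = 32/11 hours.
Total time = 10 + 32/11 = 142/11 hours.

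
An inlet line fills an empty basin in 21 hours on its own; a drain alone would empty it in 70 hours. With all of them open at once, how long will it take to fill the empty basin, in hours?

30 hours

Net rate = 1/21 − 1/70 = (10 − 3)/210 = 7/210 = 1/30 per hour.
Filling time = 1 ÷ (1/30) = 30 hours.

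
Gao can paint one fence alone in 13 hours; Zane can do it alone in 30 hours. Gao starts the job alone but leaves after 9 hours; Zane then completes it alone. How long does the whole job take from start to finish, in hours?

237/13 hours

In 9 hours Gao does 9/13 of the job, leaving 4/13.
Zane works at 1/30 per hour, so finishing takes 4/13 ÷ 1/30 = 120/13 hours.
Total time = 9 + 120/13 = 237/13 hours.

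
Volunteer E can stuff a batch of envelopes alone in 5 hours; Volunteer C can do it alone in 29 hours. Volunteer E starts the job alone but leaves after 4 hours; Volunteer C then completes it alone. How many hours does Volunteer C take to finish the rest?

29/5 hours

In 4 hours Volunteer E does 4/5 of the job, leaving 1/5.
Volunteer C works at 1/29 per hour, so finishing takes 1/5 ÷ 1/29 = 29/5 hours.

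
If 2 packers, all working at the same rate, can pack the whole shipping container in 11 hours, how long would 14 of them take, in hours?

11/7 hours

Total work is 2·11 = 22 packer-hours.
With 14 packers: 22/14 = 11/7 hours.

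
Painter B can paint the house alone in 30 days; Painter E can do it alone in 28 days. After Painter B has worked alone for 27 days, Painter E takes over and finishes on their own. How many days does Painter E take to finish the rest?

14/5 days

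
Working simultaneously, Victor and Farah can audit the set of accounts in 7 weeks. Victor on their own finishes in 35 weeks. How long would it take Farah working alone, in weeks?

35/4 weeks

Combined rate is 1/7 per week.
Known contribution: 1/35 per week.
So Farah's rate is 1/7 − 1/35 = 4/35, meaning 35/4 weeks alone.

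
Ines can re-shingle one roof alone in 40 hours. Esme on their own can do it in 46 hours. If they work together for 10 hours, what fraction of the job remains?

49/92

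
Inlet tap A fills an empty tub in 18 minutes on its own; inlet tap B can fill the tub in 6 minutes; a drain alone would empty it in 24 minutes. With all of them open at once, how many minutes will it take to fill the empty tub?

Net rate = 1/18 + 1/6 − 1/24 = (4 + 12 − 3)/72 = 13/72 per minute.
Filling time = 1 ÷ (13/72) = 72/13 minutes.

72/13 minutes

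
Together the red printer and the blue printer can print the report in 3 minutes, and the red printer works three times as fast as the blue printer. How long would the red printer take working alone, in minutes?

4 minutes

Let the blue printer's rate be r; then the red printer's rate is 3r, so together (3 + 1)r = 4r = 1/3.
Thus r = 1/12 per minute.
The blue printer alone: 12 minutes; the red printer alone: 4 minutes.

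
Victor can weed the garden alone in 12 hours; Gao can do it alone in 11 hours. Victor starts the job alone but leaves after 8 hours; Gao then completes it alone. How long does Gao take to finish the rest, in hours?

11/3 hours

In 8 hours Victor does 8/12 = 2/3 of the job, leaving 1/3.
Gao works at 1/11 per hour, so finishing takes 1/3 ÷ 1/11 = 11/3 hours.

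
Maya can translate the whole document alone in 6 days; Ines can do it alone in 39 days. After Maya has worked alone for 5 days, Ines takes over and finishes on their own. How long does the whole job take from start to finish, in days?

In 5 days Maya does 5/6 of the job, leaving 1/6.
Ines works at 1/39 per day, so finishing takes 1/6 ÷ 1/39 = 13/2 days.
Total time = 5 + 13/2 = 23/2 days.

23/2 days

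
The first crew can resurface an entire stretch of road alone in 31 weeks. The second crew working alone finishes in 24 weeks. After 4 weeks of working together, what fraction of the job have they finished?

Combined rate: 1/31 + 1/24 = (24 + 31)/744 = 55/744 per week.
In 4 weeks they complete 4·55/744 = 55/186 of the job.

55/186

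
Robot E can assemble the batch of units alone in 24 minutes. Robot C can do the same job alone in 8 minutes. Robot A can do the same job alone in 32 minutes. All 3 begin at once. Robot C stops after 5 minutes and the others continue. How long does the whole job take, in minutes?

In the first 5 minutes the combined rate is 19/96, so 95/96 of the job is done, leaving 1/96.
After Robot C leaves the rate is 7/96 per minute; the remaining 1/96 takes 1/7 minutes.
Total = 5 + 1/7 = 36/7 minutes.

36/7 minutes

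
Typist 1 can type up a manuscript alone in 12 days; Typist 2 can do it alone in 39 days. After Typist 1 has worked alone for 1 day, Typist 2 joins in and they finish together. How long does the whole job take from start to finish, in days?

160/17 days

In 1 day Typist 1 does 1/12 of the job, leaving 11/12.
Typist 1 and Typist 2 together work at 17/156 per day, so finishing takes 11/12 ÷ 17/156 = 143/17 days.
Total time = 1 + 143/17 = 160/17 days.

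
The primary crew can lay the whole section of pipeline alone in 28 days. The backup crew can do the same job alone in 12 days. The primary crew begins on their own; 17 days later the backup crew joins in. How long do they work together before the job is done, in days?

33/10 days

In the first 17 days the primary crew alone does 17/28 of the job, leaving 11/28.
Once everyone is working, combined rate: 1/28 + 1/12 = (3 + 7)/84 = 10/84 = 5/42 per day.
Remaining 11/28 at 5/42 per day takes 33/10 days.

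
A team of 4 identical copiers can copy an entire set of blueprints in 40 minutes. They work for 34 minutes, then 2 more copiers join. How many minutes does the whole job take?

One copier does 1/160 of the job per minute.
After 34 minutes with 4 copiers, 17/20 is done (3/20 left).
With 6 copiers the rate is 6/160 = 3/80, so the rest takes 3/20 ÷ 3/80 = 4 minutes.
Total = 34 + 4 = 38 minutes.

38 minutes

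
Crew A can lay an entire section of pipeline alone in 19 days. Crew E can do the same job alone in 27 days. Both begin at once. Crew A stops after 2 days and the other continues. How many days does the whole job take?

In the first 2 days the combined rate is 46/513, so 92/513 of the job is done, leaving 421/513.
After crew A leaves the rate is 1/27 per day; the remaining 421/513 takes 421/19 days.
Total = 2 + 421/19 = 459/19 days.

459/19 days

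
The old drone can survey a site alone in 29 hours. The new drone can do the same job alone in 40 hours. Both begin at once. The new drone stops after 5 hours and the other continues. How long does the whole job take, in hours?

In the first 5 hours the combined rate is 69/1160, so 69/232 of the job is done, leaving 163/232.
After the new drone leaves the rate is 1/29 per hour; the remaining 163/232 takes 163/8 hours.
Total = 5 + 163/8 = 203/8 hours.

203/8 hours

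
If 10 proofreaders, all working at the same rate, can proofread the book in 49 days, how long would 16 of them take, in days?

245/8 days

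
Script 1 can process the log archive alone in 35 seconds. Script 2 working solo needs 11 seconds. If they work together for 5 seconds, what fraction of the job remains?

31/77

Combined rate: 1/35 + 1/11 = (11 + 35)/385 = 46/385 per second.
In 5 seconds they complete 5·46/385 = 46/77 of the job.
So 31/77 remains.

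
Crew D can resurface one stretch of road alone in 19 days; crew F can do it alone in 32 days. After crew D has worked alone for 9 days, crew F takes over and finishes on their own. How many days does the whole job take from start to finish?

In 9 days crew D does 9/19 of the job, leaving 10/19.
Crew F works at 1/32 per day, so finishing takes 10/19 ÷ 1/32 = 320/19 days.
Total time = 9 + 320/19 = 491/19 days.

491/19 days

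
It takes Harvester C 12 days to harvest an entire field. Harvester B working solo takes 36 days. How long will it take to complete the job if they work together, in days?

With two workers the combined time is the product over the sum: 12·36/(12+36) = 432/48 = 9 days.

9 days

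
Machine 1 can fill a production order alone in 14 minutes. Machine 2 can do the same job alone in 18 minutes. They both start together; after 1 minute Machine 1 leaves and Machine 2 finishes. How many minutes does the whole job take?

117/7 minutes

In the first 1 minute the combined rate is 8/63, so 8/63 of the job is done, leaving 55/63.
After Machine 1 leaves the rate is 1/18 per minute; the remaining 55/63 takes 110/7 minutes.
Total = 1 + 110/7 = 117/7 minutes.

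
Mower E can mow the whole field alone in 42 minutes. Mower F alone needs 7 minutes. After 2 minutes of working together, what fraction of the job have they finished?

1/3

Combined rate: 1/42 + 1/7 = (1 + 6)/42 = 7/42 = 1/6 per minute.
In 2 minutes they complete 2·1/6 = 1/3 of the job.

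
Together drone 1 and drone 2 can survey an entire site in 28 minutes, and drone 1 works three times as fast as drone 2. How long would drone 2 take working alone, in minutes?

112 minutes

Let drone 2's rate be r; then drone 1's rate is 3r, so together (3 + 1)r = 4r = 1/28.
Thus r = 1/112 per minute.
Drone 2 alone: 112 minutes; drone 1 alone: 112/3 minutes.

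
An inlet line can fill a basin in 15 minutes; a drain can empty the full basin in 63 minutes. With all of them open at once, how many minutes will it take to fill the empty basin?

315/16 minutes

Net rate = 1/15 − 1/63 = (21 − 5)/315 = 16/315 per minute.
Filling time = 1 ÷ (16/315) = 315/16 minutes.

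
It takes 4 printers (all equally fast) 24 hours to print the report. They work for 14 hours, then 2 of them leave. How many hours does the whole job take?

34 hours

One printer does 1/96 of the job per hour.
After 14 hours with 4 printers, 7/12 is done (5/12 left).
With 2 printers the rate is 2/96 = 1/48, so the rest takes 5/12 ÷ 1/48 = 20 hours.
Total = 14 + 20 = 34 hours.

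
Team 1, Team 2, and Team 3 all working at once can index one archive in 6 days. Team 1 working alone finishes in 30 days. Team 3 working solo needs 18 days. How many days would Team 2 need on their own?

Combined rate is 1/6 per day.
Known contribution: 1/30 + 1/18 = (3 + 5)/90 = 8/90 = 4/45 per day.
So Team 2's rate is 1/6 − 4/45 = 7/90, meaning 90/7 days alone.

90/7 days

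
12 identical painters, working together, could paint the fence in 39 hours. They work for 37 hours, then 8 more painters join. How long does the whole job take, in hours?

One painter does 1/468 of the job per hour.
After 37 hours with 12 painters, 37/39 is done (2/39 left).
With 20 painters the rate is 20/468 = 5/117, so the rest takes 2/39 ÷ 5/117 = 6/5 hours.
Total = 37 + 6/5 = 191/5 hours.

191/5 hours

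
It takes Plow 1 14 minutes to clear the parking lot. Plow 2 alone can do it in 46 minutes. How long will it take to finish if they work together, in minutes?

161/15 minutes

With two workers the combined time is the product over the sum: 14·46/(14+46) = 644/60 = 161/15 minutes.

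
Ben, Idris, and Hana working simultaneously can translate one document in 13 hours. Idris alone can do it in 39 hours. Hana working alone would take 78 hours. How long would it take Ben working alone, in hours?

Combined rate is 1/13 per hour.
Known contribution: 1/39 + 1/78 = (2 + 1)/78 = 3/78 = 1/26 per hour.
So Ben's rate is 1/13 − 1/26 = 1/26, meaning 26 hours alone.

26 hours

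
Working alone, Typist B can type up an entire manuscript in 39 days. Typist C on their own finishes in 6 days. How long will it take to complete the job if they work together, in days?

26/5 days

Combined rate: 1/39 + 1/6 = (2 + 13)/78 = 15/78 = 5/26 per day.
Time = 1 ÷ (5/26) = 26/5 days.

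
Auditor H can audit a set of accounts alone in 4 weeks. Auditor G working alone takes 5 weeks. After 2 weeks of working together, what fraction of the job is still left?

1/10

Combined rate: 1/4 + 1/5 = (5 + 4)/20 = 9/20 per week.
In 2 weeks they complete 2·9/20 = 9/10 of the job.
So 1/10 remains.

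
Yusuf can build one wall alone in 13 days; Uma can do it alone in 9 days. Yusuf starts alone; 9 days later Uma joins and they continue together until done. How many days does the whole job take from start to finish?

117/11 days

In 9 days Yusuf does 9/13 of the job, leaving 4/13.
Yusuf and Uma together work at 22/117 per day, so finishing takes 4/13 ÷ 22/117 = 18/11 days.
Total time = 9 + 18/11 = 117/11 days.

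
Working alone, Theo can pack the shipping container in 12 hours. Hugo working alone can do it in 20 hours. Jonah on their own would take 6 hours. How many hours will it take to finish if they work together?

Combined rate: 1/12 + 1/20 + 1/6 = (5 + 3 + 10)/60 = 18/60 = 3/10 per hour.
Time = 1 ÷ (3/10) = 10/3 hours.

10/3 hours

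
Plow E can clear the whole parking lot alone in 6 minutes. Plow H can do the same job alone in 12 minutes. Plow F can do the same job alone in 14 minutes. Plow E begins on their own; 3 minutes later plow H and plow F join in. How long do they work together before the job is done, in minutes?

In the first 3 minutes plow E alone does 3/6 = 1/2 of the job, leaving 1/2.
Once everyone is working, combined rate: 1/6 + 1/12 + 1/14 = (14 + 7 + 6)/84 = 27/84 = 9/28 per minute.
Remaining 1/2 at 9/28 per minute takes 14/9 minutes.

14/9 minutes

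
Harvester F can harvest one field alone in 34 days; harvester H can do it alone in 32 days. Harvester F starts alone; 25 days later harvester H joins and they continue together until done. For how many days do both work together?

48/11 days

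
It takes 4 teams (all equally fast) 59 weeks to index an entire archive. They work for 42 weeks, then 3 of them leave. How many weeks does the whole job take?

One team does 1/236 of the job per week.
After 42 weeks with 4 teams, 42/59 is done (17/59 left).
With 1 team the rate is 1/236, so the rest takes 17/59 ÷ 1/236 = 68 weeks.
Total = 42 + 68 = 110 weeks.

110 weeks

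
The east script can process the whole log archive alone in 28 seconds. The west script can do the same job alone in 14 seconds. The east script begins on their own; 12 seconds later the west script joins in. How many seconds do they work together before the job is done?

16/3 seconds

In the first 12 seconds the east script alone does 12/28 = 3/7 of the job, leaving 4/7.
Once everyone is working, combined rate: 1/28 + 1/14 = (1 + 2)/28 = 3/28 per second.
Remaining 4/7 at 3/28 per second takes 16/3 seconds.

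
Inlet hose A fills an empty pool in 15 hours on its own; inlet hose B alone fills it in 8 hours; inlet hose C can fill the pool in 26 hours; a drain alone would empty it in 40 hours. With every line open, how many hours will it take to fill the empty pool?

39/8 hours

Net rate = 1/15 + 1/8 + 1/26 − 1/40 = (104 + 195 + 60 − 39)/1560 = 320/1560 = 8/39 per hour.
Filling time = 1 ÷ (8/39) = 39/8 hours.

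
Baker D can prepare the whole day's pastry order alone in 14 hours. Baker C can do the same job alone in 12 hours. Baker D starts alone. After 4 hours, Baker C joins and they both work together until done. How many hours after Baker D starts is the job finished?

112/13 hours

In the first 4 hours Baker D alone does 4/14 = 2/7 of the job, leaving 5/7.
Once everyone is working, combined rate: 1/14 + 1/12 = (6 + 7)/84 = 13/84 per hour.
Remaining 5/7 at 13/84 per hour takes 60/13 hours.
Total from the start = 4 + 60/13 = 112/13 hours.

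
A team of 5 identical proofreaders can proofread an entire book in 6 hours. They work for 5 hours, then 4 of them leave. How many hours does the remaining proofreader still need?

One proofreader does 1/30 of the job per hour.
After 5 hours with 5 proofreaders, 5/6 is done (1/6 left).
With 1 proofreader the rate is 1/30, so the rest takes 1/6 ÷ 1/30 = 5 hours.

5 hours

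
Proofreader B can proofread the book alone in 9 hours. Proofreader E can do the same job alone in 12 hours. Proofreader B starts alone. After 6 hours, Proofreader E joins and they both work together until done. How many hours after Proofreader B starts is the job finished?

In the first 6 hours Proofreader B alone does 6/9 = 2/3 of the job, leaving 1/3.
Once everyone is working, combined rate: 1/9 + 1/12 = (4 + 3)/36 = 7/36 per hour.
Remaining 1/3 at 7/36 per hour takes 12/7 hours.
Total from the start = 6 + 12/7 = 54/7 hours.

54/7 hours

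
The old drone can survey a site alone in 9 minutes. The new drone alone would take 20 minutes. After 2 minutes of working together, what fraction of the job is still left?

Combined rate: 1/9 + 1/20 = (20 + 9)/180 = 29/180 per minute.
In 2 minutes they complete 2·29/180 = 29/90 of the job.
So 61/90 remains.

61/90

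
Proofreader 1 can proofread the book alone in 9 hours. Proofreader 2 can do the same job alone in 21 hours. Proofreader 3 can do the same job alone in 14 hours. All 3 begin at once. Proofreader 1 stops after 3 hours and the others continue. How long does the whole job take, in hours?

In the first 3 hours the combined rate is 29/126, so 29/42 of the job is done, leaving 13/42.
After proofreader 1 leaves the rate is 5/42 per hour; the remaining 13/42 takes 13/5 hours.
Total = 3 + 13/5 = 28/5 hours.

28/5 hours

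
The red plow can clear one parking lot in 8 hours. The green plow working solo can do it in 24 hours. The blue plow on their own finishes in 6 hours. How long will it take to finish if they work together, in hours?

Combined rate: 1/8 + 1/24 + 1/6 = (3 + 1 + 4)/24 = 8/24 = 1/3 per hour.
Time = 1 ÷ (1/3) = 3 hours.

3 hours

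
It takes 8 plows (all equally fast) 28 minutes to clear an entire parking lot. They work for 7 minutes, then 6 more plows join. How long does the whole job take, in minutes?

19 minutes

One plow does 1/224 of the job per minute.
After 7 minutes with 8 plows, 1/4 is done (3/4 left).
With 14 plows the rate is 14/224 = 1/16, so the rest takes 3/4 ÷ 1/16 = 12 minutes.
Total = 7 + 12 = 19 minutes.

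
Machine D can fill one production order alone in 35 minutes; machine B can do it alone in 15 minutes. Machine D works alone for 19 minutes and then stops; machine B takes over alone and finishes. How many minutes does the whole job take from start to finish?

181/7 minutes

In 19 minutes machine D does 19/35 of the job, leaving 16/35.
Machine B works at 1/15 per minute, so finishing takes 16/35 ÷ 1/15 = 48/7 minutes.
Total time = 19 + 48/7 = 181/7 minutes.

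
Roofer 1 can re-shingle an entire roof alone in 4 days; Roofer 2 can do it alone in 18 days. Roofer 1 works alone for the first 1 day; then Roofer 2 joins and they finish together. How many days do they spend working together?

In 1 day Roofer 1 does 1/4 of the job, leaving 3/4.
Roofer 1 and Roofer 2 together work at 11/36 per day, so finishing takes 3/4 ÷ 11/36 = 27/11 days.

27/11 days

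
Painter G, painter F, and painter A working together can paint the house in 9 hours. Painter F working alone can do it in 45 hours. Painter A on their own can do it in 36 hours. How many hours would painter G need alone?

180/11 hours

Combined rate is 1/9 per hour.
Known contribution: 1/45 + 1/36 = (4 + 5)/180 = 9/180 = 1/20 per hour.
So painter G's rate is 1/9 − 1/20 = 11/180, meaning 180/11 hours alone.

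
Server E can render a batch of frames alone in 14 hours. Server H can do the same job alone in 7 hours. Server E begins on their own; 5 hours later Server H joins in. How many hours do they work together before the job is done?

3 hours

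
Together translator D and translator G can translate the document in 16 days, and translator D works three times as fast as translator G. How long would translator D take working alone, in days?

Let translator G's rate be r; then translator D's rate is 3r, so together (3 + 1)r = 4r = 1/16.
Thus r = 1/64 per day.
Translator G alone: 64 days; translator D alone: 64/3 days.

64/3 days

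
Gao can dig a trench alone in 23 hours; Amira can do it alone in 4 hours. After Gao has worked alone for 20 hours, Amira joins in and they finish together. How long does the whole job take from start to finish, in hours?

In 20 hours Gao does 20/23 of the job, leaving 3/23.
Gao and Amira together work at 27/92 per hour, so finishing takes 3/23 ÷ 27/92 = 4/9 hours.
Total time = 20 + 4/9 = 184/9 hours.

184/9 hours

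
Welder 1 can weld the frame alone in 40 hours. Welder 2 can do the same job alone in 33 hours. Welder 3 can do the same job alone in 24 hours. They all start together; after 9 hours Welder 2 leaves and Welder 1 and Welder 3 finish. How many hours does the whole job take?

120/11 hours

In the first 9 hours the combined rate is 16/165, so 48/55 of the job is done, leaving 7/55.
After Welder 2 leaves the rate is 1/15 per hour; the remaining 7/55 takes 21/11 hours.
Total = 9 + 21/11 = 120/11 hours.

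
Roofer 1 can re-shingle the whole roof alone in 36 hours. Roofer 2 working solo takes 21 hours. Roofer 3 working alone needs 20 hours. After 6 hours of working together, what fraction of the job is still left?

26/105

Combined rate: 1/36 + 1/21 + 1/20 = (35 + 60 + 63)/1260 = 158/1260 = 79/630 per hour.
In 6 hours they complete 6·79/630 = 79/105 of the job.
So 26/105 remains.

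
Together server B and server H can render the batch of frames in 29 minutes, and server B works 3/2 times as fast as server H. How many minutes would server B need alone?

Let server H's rate be r; then server B's rate is (3/2)r, so together (3/2 + 1)r = (5/2)r = 1/29.
Thus r = 2/145 per minute.
Server H alone: 145/2 minutes; server B alone: 145/3 minutes.

145/3 minutes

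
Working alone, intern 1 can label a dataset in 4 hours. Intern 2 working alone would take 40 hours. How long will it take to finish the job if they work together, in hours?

With two workers the combined time is the product over the sum: 4·40/(4+40) = 160/44 = 40/11 hours.

40/11 hours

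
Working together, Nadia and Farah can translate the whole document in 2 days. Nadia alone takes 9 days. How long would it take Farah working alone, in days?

18/7 days

Combined rate is 1/2 per day.
Known contribution: 1/9 per day.
So Farah's rate is 1/2 − 1/9 = 7/18, meaning 18/7 days alone.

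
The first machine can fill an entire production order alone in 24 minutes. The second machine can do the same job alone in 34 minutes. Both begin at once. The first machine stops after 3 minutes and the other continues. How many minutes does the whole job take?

119/4 minutes

In the first 3 minutes the combined rate is 29/408, so 29/136 of the job is done, leaving 107/136.
After the first machine leaves the rate is 1/34 per minute; the remaining 107/136 takes 107/4 minutes.
Total = 3 + 107/4 = 119/4 minutes.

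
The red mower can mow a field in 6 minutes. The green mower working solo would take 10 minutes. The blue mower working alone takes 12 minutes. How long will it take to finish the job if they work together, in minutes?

20/7 minutes

Combined rate: 1/6 + 1/10 + 1/12 = (10 + 6 + 5)/60 = 21/60 = 7/20 per minute.
Time = 1 ÷ (7/20) = 20/7 minutes.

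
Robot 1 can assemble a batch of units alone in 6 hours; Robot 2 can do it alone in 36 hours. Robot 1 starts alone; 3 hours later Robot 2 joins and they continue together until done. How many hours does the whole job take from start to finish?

In 3 hours Robot 1 does 3/6 = 1/2 of the job, leaving 1/2.
Robot 1 and Robot 2 together work at 7/36 per hour, so finishing takes 1/2 ÷ 7/36 = 18/7 hours.
Total time = 3 + 18/7 = 39/7 hours.

39/7 hours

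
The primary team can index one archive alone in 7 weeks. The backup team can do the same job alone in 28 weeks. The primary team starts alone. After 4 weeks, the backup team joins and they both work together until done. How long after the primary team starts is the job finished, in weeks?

In the first 4 weeks the primary team alone does 4/7 of the job, leaving 3/7.
Once everyone is working, combined rate: 1/7 + 1/28 = (4 + 1)/28 = 5/28 per week.
Remaining 3/7 at 5/28 per week takes 12/5 weeks.
Total from the start = 4 + 12/5 = 32/5 weeks.

32/5 weeks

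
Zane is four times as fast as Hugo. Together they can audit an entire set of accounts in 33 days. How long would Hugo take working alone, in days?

Let Hugo's rate be r; then Zane's rate is 4r, so together (4 + 1)r = 5r = 1/33.
Thus r = 1/165 per day.
Hugo alone: 165 days; Zane alone: 165/4 days.

165 days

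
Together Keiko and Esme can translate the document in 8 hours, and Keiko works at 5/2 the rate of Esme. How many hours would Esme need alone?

Let Esme's rate be r; then Keiko's rate is (5/2)r, so together (5/2 + 1)r = (7/2)r = 1/8.
Thus r = 1/28 per hour.
Esme alone: 28 hours; Keiko alone: 56/5 hours.

28 hours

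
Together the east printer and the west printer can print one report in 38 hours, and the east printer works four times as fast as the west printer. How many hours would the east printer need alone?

Let the west printer's rate be r; then the east printer's rate is 4r, so together (4 + 1)r = 5r = 1/38.
Thus r = 1/190 per hour.
The west printer alone: 190 hours; the east printer alone: 95/2 hours.

95/2 hours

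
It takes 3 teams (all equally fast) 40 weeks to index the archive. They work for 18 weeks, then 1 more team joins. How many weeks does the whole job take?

69/2 weeks

One team does 1/120 of the job per week.
After 18 weeks with 3 teams, 9/20 is done (11/20 left).
With 4 teams the rate is 4/120 = 1/30, so the rest takes 11/20 ÷ 1/30 = 33/2 weeks.
Total = 18 + 33/2 = 69/2 weeks.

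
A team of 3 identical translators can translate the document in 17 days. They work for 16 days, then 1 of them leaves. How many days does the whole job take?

35/2 days

One translator does 1/51 of the job per day.
After 16 days with 3 translators, 16/17 is done (1/17 left).
With 2 translators the rate is 2/51, so the rest takes 1/17 ÷ 2/51 = 3/2 days.
Total = 16 + 3/2 = 35/2 days.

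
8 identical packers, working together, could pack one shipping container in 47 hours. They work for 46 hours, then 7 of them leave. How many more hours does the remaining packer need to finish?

8 hours

One packer does 1/376 of the job per hour.
After 46 hours with 8 packers, 46/47 is done (1/47 left).
With 1 packer the rate is 1/376, so the rest takes 1/47 ÷ 1/376 = 8 hours.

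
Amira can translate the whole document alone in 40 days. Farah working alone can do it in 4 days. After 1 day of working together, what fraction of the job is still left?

29/40

Combined rate: 1/40 + 1/4 = (1 + 10)/40 = 11/40 per day.
In 1 day they complete 1·11/40 = 11/40 of the job.
So 29/40 remains.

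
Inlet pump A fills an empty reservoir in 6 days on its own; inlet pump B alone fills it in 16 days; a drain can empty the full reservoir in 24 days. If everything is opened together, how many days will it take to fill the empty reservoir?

16/3 days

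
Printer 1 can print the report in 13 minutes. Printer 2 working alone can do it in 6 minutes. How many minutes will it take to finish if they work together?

78/19 minutes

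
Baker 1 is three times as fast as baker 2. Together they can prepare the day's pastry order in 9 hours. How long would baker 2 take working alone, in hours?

36 hours

Let baker 2's rate be r; then baker 1's rate is 3r, so together (3 + 1)r = 4r = 1/9.
Thus r = 1/36 per hour.
Baker 2 alone: 36 hours; baker 1 alone: 12 hours.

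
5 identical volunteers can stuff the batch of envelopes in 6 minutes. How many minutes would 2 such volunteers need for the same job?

Total work is 5·6 = 30 volunteer-minutes.
With 2 volunteers: 30/2 = 15 minutes.

15 minutes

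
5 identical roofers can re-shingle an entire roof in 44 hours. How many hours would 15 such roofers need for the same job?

44/3 hours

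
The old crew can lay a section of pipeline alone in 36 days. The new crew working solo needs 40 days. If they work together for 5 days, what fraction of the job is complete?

Combined rate: 1/36 + 1/40 = (10 + 9)/360 = 19/360 per day.
In 5 days they complete 5·19/360 = 19/72 of the job.

19/72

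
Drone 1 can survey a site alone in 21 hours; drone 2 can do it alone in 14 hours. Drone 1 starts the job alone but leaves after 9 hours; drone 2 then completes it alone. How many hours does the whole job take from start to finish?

In 9 hours drone 1 does 9/21 = 3/7 of the job, leaving 4/7.
Drone 2 works at 1/14 per hour, so finishing takes 4/7 ÷ 1/14 = 8 hours.
Total time = 9 + 8 = 17 hours.

17 hours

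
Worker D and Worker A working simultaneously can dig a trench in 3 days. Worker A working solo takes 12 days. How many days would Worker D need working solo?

4 days

Combined rate is 1/3 per day.
Known contribution: 1/12 per day.
So Worker D's rate is 1/3 − 1/12 = 1/4, meaning 4 days alone.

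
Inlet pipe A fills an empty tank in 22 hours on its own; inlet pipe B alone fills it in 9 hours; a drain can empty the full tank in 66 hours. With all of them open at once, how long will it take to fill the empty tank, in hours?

99/14 hours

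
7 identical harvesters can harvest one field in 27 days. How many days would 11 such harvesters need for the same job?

189/11 days

Total work is 7·27 = 189 harvester-days.
With 11 harvesters: 189/11 days.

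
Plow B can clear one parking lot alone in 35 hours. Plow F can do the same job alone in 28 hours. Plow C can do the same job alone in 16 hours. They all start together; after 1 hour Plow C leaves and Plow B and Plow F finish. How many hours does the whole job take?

In the first 1 hour the combined rate is 71/560, so 71/560 of the job is done, leaving 489/560.
After Plow C leaves the rate is 9/140 per hour; the remaining 489/560 takes 163/12 hours.
Total = 1 + 163/12 = 175/12 hours.

175/12 hours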